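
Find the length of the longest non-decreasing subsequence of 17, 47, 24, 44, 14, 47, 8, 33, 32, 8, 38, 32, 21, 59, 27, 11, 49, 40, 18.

5

Let dp[i] be the longest non-decreasing subsequence ending at position i. Then dp = [1, 2, 2, 3, 1, 4, 1, 3, 3, 2, 4, 4, 3, 5, 4, 3, 5, 5, 4].
The maximum is 5; one witness is 17, 24, 44, 47, 59 at positions 1,3,4,6,14.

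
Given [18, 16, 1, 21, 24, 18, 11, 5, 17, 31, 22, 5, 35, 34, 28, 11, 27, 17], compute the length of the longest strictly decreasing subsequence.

Let dp[i] be the longest decreasing subsequence ending at position i. Then dp = [1, 2, 3, 1, 1, 2, 3, 4, 3, 1, 2, 4, 1, 2, 3, 4, 4, 5].
The maximum is 5; one witness is 35, 34, 28, 27, 17 at positions 13,14,15,17,18.

5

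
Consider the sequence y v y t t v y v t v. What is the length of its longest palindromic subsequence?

Using dp[i][j] = 2 + dp[i+1][j−1] if the ends match, else max(dp[i+1][j], dp[i][j−1]):
dp[1][10] = 7. A witness is vtvyvtv at positions 2,4,6,7,8,9,10.

7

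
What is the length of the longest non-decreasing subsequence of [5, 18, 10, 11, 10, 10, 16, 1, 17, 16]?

6

Let dp[i] be the longest non-decreasing subsequence ending at position i. Then dp = [1, 2, 2, 3, 3, 4, 5, 1, 6, 6].
The maximum is 6; one witness is 5, 10, 10, 10, 16, 17 at positions 1,3,5,6,7,9.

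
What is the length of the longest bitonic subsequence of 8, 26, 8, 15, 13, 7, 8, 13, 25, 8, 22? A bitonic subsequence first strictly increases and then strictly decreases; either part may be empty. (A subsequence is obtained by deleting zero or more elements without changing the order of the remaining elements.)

One longest bitonic subsequence is 8, 26, 15, 13, 8 (positions 1,2,4,8,10): it rises to 26 then falls. Length 5 is optimal.

5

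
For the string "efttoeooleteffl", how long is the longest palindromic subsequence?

Using dp[i][j] = 2 + dp[i+1][j−1] if the ends match, else max(dp[i+1][j], dp[i][j−1]):
dp[1][15] = 8. A witness is fteooetf at positions 2,4,6,7,8,10,11,14.

8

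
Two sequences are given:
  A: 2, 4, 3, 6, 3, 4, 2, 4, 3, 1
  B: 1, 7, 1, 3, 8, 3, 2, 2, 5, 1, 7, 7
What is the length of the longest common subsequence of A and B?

A longest common subsequence is 3, 3, 2, 1 (length 4); the LCS DP confirms no longer common subsequence exists.

4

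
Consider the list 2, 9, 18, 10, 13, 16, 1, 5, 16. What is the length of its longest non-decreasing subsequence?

Let dp[i] be the longest non-decreasing subsequence ending at position i. Then dp = [1, 2, 3, 3, 4, 5, 1, 2, 6].
The maximum is 6; one witness is 2, 9, 10, 13, 16, 16 at positions 1,2,4,5,6,9.

6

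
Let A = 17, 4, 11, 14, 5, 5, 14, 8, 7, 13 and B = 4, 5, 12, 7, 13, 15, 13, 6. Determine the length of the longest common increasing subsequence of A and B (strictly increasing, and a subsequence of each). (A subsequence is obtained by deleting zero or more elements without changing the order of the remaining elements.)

A longest common strictly increasing subsequence is 4, 5, 7, 13 (length 4); it appears in order in both A and B, and no longer such subsequence exists.

4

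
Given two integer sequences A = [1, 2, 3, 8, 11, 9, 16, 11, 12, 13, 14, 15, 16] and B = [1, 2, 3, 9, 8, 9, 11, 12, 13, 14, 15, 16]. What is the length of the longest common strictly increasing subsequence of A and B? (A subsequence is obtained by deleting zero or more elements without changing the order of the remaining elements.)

11

A longest common strictly increasing subsequence is 1, 2, 3, 8, 9, 11, 12, 13, 14, 15, 16 (length 11); it appears in order in both A and B, and no longer such subsequence exists.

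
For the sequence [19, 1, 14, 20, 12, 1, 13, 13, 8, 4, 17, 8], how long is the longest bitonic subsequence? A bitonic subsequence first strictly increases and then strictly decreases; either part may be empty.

Let inc[i] be the LIS ending at i and dec[i] the longest strictly decreasing subsequence starting at i. inc = [1, 1, 2, 3, 2, 1, 3, 3, 2, 2, 4, 3], dec = [5, 1, 4, 4, 3, 1, 3, 3, 2, 1, 2, 1].
max_i inc[i]+dec[i]−1 = 6, with one witness 1, 14, 20, 13, 8, 4.

6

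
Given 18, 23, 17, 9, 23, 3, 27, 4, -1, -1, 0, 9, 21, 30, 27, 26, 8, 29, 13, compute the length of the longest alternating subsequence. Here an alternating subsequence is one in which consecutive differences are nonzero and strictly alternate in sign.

A longest alternating subsequence is 18, 23, 17, 23, 3, 27, 4, 30, 27, 29, 13 (positions 1,2,3,5,6,7,8,14,15,18,19); its 10 consecutive differences strictly alternate in sign, and length 11 is optimal.

11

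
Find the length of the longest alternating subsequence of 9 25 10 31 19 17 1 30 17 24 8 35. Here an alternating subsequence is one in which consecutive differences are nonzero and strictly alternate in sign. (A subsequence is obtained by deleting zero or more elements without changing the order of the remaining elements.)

10

A longest alternating subsequence is 9, 25, 10, 31, 19, 30, 17, 24, 8, 35 (positions 1,2,3,4,5,8,9,10,11,12); its 9 consecutive differences strictly alternate in sign, and length 10 is optimal.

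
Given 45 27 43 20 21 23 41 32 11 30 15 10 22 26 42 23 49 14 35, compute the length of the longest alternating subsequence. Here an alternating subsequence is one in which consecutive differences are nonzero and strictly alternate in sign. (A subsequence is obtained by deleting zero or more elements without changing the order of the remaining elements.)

A longest alternating subsequence is 45, 27, 43, 20, 21, 11, 30, 15, 26, 23, 49, 14, 35 (positions 1,2,3,4,5,9,10,11,14,16,17,18,19); its 12 consecutive differences strictly alternate in sign, and length 13 is optimal.

13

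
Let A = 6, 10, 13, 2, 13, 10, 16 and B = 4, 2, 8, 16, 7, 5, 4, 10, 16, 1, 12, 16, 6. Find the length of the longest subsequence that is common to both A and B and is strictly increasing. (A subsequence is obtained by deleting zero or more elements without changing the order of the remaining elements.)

For each value that appears in both, track the longest common increasing run ending there.
The best achievable length is 3; one witness is 2, 10, 16 (A-positions 4,6,7, B-positions 2,8,9).

3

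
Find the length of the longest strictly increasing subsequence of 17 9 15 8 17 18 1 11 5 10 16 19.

5

Let dp[i] be the longest increasing subsequence ending at position i. Then dp = [1, 1, 2, 1, 3, 4, 1, 2, 2, 3, 4, 5].
The maximum is 5; one witness is 9, 15, 17, 18, 19 at positions 2,3,5,6,12.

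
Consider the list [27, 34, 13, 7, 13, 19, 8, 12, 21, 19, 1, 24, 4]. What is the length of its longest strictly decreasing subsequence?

4

Let dp[i] be the longest decreasing subsequence ending at position i. Then dp = [1, 1, 2, 3, 2, 2, 3, 3, 2, 3, 4, 2, 4].
The maximum is 4; one witness is 27, 13, 7, 1 at positions 1,3,4,11.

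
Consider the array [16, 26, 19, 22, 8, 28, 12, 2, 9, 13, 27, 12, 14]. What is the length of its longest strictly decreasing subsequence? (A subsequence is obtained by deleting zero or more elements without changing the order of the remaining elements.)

4

Let dp[i] be the longest decreasing subsequence ending at position i. Then dp = [1, 1, 2, 2, 3, 1, 3, 4, 4, 3, 2, 4, 3].
The maximum is 4; one witness is 26, 19, 8, 2 at positions 2,3,5,8.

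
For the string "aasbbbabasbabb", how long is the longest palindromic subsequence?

One longest palindromic subsequence is bbabsbabb (positions 4,5,7,8,10,11,12,13,14); it reads the same forward and backward, and the interval DP gives dp[1][14] = 9.

9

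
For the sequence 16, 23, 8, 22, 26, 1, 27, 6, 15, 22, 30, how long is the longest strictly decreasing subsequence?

3

Scanning left to right, the best length ending at each element is: 16→1, 23→1, 8→2, 22→2, 26→1, 1→3, 27→1, 6→3, 15→3, 22→2, 30→1.
So the longest decreasing subsequence has length 3, e.g. 16, 8, 1.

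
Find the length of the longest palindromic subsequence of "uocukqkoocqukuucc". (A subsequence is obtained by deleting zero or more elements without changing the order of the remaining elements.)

10

One longest palindromic subsequence is cukqooqkuc (positions 3,4,5,6,8,9,11,13,15,17); it reads the same forward and backward, and the interval DP gives dp[1][17] = 10.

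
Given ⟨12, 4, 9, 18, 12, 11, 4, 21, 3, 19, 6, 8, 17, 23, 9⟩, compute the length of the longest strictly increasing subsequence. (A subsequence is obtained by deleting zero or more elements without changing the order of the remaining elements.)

Scanning left to right, the best length ending at each element is: 12→1, 4→1, 9→2, 18→3, 12→3, 11→3, 4→1, 21→4, 3→1, 19→4, 6→2, 8→3, 17→4, 23→5, 9→4.
So the longest increasing subsequence has length 5, e.g. 4, 9, 18, 21, 23.

5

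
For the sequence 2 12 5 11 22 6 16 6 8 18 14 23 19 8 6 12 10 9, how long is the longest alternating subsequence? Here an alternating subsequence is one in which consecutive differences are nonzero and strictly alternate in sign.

13

Track the best alternating length ending on an up-step vs a down-step at each position: up/down = 1/1, 2/1, 2/3, 4/3, 4/1, 4/5, 6/5, 4/7, 8/7, 8/5, 8/9, 10/1, 10/11, 8/11, 4/11, 12/11, 12/13, 12/13.
The maximum over both is 13; one such subsequence is 2, 12, 5, 11, 6, 16, 6, 18, 14, 23, 8, 12, 10.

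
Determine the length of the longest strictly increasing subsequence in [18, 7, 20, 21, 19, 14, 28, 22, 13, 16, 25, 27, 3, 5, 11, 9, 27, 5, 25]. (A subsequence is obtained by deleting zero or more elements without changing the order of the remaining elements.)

Scanning left to right, the best length ending at each element is: 18→1, 7→1, 20→2, 21→3, 19→2, 14→2, 28→4, 22→4, 13→2, 16→3, 25→5, 27→6, 3→1, 5→2, 11→3, 9→3, 27→6, 5→2, 25→5.
So the longest increasing subsequence has length 6, e.g. 18, 20, 21, 22, 25, 27.

6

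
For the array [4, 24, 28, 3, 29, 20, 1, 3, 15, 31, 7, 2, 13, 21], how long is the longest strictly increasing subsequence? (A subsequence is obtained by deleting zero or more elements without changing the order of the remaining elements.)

5

Let dp[i] be the longest increasing subsequence ending at position i. Then dp = [1, 2, 3, 1, 4, 2, 1, 2, 3, 5, 3, 2, 4, 5].
The maximum is 5; one witness is 4, 24, 28, 29, 31 at positions 1,2,3,5,10.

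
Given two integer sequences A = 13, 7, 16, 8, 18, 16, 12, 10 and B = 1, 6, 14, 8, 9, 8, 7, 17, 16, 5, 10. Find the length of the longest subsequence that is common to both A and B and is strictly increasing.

2

For each value that appears in both, track the longest common increasing run ending there.
The best achievable length is 2; one witness is 7, 16 (A-positions 2,3, B-positions 7,9).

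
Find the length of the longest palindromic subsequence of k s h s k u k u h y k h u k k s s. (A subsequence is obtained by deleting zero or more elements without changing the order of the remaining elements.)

13

Using dp[i][j] = 2 + dp[i+1][j−1] if the ends match, else max(dp[i+1][j], dp[i][j−1]):
dp[1][17] = 13. A witness is sskkuhkhukkss at positions 2,4,5,7,8,9,11,12,13,14,15,16,17.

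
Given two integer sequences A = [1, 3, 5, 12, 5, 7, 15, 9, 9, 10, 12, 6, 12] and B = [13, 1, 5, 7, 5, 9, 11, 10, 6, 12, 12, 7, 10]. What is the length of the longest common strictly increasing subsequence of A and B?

A longest common strictly increasing subsequence is 1, 5, 7, 9, 10, 12 (length 6); it appears in order in both A and B, and no longer such subsequence exists.

6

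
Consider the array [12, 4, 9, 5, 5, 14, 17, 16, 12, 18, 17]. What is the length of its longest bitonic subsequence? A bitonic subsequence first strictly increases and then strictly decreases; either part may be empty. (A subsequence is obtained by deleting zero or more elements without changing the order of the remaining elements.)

6

Let inc[i] be the LIS ending at i and dec[i] the longest strictly decreasing subsequence starting at i. inc = [1, 1, 2, 2, 2, 3, 4, 4, 3, 5, 5], dec = [3, 1, 2, 1, 1, 2, 3, 2, 1, 2, 1].
max_i inc[i]+dec[i]−1 = 6, with one witness 4, 9, 14, 17, 16, 12.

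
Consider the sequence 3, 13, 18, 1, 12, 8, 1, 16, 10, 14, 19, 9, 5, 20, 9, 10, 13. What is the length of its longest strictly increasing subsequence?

One longest increasing subsequence is 3, 8, 10, 14, 19, 20 (positions 1,6,9,10,11,14), of length 6; no longer one exists.

6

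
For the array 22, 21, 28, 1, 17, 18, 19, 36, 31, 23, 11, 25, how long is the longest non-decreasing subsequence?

6

Scanning left to right, the best length ending at each element is: 22→1, 21→1, 28→2, 1→1, 17→2, 18→3, 19→4, 36→5, 31→5, 23→5, 11→2, 25→6.
So the longest non-decreasing subsequence has length 6, e.g. 1, 17, 18, 19, 23, 25.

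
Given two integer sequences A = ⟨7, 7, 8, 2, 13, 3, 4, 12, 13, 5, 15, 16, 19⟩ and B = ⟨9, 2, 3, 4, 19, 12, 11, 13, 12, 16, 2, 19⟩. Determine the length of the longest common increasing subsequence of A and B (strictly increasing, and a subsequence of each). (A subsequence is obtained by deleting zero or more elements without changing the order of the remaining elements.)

7

For each value that appears in both, track the longest common increasing run ending there.
The best achievable length is 7; one witness is 2, 3, 4, 12, 13, 16, 19 (A-positions 4,6,7,8,9,12,13, B-positions 2,3,4,6,8,10,12).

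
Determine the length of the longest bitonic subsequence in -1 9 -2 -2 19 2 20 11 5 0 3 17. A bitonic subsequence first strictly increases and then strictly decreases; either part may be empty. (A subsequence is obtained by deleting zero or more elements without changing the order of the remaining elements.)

One longest bitonic subsequence is -1, 9, 19, 20, 11, 5, 3 (positions 1,2,5,7,8,9,11): it rises to 20 then falls. Length 7 is optimal.

7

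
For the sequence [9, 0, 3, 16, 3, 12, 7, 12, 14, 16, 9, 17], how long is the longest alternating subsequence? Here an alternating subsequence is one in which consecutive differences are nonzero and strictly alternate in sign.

9

A longest alternating subsequence is 9, 0, 16, 3, 12, 7, 12, 9, 17 (positions 1,2,4,5,6,7,8,11,12); its 8 consecutive differences strictly alternate in sign, and length 9 is optimal.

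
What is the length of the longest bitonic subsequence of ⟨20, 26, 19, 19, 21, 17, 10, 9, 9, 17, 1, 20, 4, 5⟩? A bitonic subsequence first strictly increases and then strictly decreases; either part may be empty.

7

Let inc[i] be the LIS ending at i and dec[i] the longest strictly decreasing subsequence starting at i. inc = [1, 2, 1, 1, 2, 1, 1, 1, 1, 2, 1, 3, 2, 3], dec = [6, 6, 5, 5, 5, 4, 3, 2, 2, 2, 1, 2, 1, 1].
max_i inc[i]+dec[i]−1 = 7, with one witness 20, 26, 21, 17, 10, 9, 5.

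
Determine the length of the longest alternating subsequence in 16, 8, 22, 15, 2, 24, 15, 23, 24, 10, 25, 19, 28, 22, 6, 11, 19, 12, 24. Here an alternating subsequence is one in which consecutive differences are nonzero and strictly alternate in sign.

Track the best alternating length ending on an up-step vs a down-step at each position: up/down = 1/1, 1/2, 3/1, 3/4, 1/4, 5/1, 5/6, 7/6, 7/1, 5/8, 9/1, 9/10, 11/1, 11/12, 5/12, 13/12, 13/12, 13/14, 15/12.
The maximum over both is 15; one such subsequence is 16, 8, 22, 15, 24, 15, 23, 10, 25, 19, 28, 6, 19, 12, 24.

15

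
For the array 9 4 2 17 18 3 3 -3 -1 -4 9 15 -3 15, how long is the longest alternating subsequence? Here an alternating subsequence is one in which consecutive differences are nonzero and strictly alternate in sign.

9

Track the best alternating length ending on an up-step vs a down-step at each position: up/down = 1/1, 1/2, 1/2, 3/1, 3/1, 3/4, 3/4, 1/4, 5/4, 1/6, 7/4, 7/4, 7/8, 9/4.
The maximum over both is 9; one such subsequence is 9, 4, 17, -3, -1, -4, 9, -3, 15.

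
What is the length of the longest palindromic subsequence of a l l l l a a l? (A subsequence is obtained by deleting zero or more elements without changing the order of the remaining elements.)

One longest palindromic subsequence is alllla (positions 1,2,3,4,5,7); it reads the same forward and backward, and the interval DP gives dp[1][8] = 6.

6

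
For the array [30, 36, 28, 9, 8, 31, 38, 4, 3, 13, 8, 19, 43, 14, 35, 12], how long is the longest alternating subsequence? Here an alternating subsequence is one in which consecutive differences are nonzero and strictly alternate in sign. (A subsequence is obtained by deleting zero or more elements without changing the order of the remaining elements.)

A longest alternating subsequence is 30, 36, 28, 31, 4, 13, 8, 19, 14, 35, 12 (positions 1,2,3,6,8,10,11,12,14,15,16); its 10 consecutive differences strictly alternate in sign, and length 11 is optimal.

11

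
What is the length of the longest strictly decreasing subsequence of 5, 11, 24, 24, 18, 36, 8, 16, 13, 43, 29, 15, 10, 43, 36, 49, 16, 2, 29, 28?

6

Scanning left to right, the best length ending at each element is: 5→1, 11→1, 24→1, 24→1, 18→2, 36→1, 8→3, 16→3, 13→4, 43→1, 29→2, 15→4, 10→5, 43→1, 36→2, 49→1, 16→3, 2→6, 29→3, 28→4.
So the longest decreasing subsequence has length 6, e.g. 24, 18, 16, 13, 10, 2.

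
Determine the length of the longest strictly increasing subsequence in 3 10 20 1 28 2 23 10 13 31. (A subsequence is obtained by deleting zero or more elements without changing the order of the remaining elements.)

Let dp[i] be the longest increasing subsequence ending at position i. Then dp = [1, 2, 3, 1, 4, 2, 4, 3, 4, 5].
The maximum is 5; one witness is 3, 10, 20, 28, 31 at positions 1,2,3,5,10.

5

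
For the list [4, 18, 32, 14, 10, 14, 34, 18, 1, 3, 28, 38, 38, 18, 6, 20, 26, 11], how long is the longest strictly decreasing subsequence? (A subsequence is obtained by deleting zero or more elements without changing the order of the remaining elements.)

Scanning left to right, the best length ending at each element is: 4→1, 18→1, 32→1, 14→2, 10→3, 14→2, 34→1, 18→2, 1→4, 3→4, 28→2, 38→1, 38→1, 18→3, 6→4, 20→3, 26→3, 11→4.
So the longest decreasing subsequence has length 4, e.g. 18, 14, 10, 1.

4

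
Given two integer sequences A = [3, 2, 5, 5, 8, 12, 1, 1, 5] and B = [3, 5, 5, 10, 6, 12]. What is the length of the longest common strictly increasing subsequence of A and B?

3

A longest common strictly increasing subsequence is 3, 5, 12 (length 3); it appears in order in both A and B, and no longer such subsequence exists.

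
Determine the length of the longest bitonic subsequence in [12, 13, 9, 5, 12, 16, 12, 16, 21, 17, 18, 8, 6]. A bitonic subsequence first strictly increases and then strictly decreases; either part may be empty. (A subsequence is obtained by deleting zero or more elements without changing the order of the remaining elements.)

Let inc[i] be the LIS ending at i and dec[i] the longest strictly decreasing subsequence starting at i. inc = [1, 2, 1, 1, 2, 3, 2, 3, 4, 4, 5, 2, 2], dec = [4, 4, 3, 1, 3, 4, 3, 3, 4, 3, 3, 2, 1].
max_i inc[i]+dec[i]−1 = 7, with one witness 12, 13, 16, 21, 18, 8, 6.

7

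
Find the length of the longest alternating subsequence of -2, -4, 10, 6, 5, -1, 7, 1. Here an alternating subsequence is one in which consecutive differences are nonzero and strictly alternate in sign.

6

Track the best alternating length ending on an up-step vs a down-step at each position: up/down = 1/1, 1/2, 3/1, 3/4, 3/4, 3/4, 5/4, 5/6.
The maximum over both is 6; one such subsequence is -2, -4, 10, 6, 7, 1.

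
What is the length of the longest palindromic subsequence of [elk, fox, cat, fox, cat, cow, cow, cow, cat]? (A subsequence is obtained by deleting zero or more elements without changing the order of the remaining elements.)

One longest palindromic subsequence is cat cow cow cow cat (positions 3,6,7,8,9); it reads the same forward and backward, and the interval DP gives dp[1][9] = 5.

5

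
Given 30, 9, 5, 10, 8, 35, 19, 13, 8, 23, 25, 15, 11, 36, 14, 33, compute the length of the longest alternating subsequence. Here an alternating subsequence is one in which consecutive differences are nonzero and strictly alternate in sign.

11

A longest alternating subsequence is 30, 9, 10, 8, 35, 19, 23, 15, 36, 14, 33 (positions 1,2,4,5,6,7,10,12,14,15,16); its 10 consecutive differences strictly alternate in sign, and length 11 is optimal.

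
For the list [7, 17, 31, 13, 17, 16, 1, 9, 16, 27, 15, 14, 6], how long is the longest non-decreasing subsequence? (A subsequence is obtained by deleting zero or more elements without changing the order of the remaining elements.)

5

Let dp[i] be the longest non-decreasing subsequence ending at position i. Then dp = [1, 2, 3, 2, 3, 3, 1, 2, 4, 5, 3, 3, 2].
The maximum is 5; one witness is 7, 13, 16, 16, 27 at positions 1,4,6,9,10.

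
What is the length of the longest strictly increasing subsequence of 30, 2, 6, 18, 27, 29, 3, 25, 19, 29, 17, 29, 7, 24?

5

One longest increasing subsequence is 2, 6, 18, 27, 29 (positions 2,3,4,5,6), of length 5; no longer one exists.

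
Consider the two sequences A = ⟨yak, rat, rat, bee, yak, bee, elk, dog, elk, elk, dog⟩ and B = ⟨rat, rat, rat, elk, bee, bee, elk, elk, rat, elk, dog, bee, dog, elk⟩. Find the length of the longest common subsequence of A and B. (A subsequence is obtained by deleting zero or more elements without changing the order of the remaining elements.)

8

A longest common subsequence is rat, rat, bee, bee, elk, elk, elk, dog (length 8); the LCS DP confirms no longer common subsequence exists.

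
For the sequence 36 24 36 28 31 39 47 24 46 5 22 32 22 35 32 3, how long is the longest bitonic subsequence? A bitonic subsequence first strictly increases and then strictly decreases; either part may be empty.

One longest bitonic subsequence is 24, 28, 31, 39, 47, 46, 35, 32, 3 (positions 2,4,5,6,7,9,14,15,16): it rises to 47 then falls. Length 9 is optimal.

9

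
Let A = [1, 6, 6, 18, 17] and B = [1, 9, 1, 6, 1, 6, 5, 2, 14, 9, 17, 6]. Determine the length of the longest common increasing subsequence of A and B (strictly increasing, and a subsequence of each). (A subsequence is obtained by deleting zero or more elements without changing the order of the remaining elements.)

3

For each value that appears in both, track the longest common increasing run ending there.
The best achievable length is 3; one witness is 1, 6, 17 (A-positions 1,2,5, B-positions 1,4,11).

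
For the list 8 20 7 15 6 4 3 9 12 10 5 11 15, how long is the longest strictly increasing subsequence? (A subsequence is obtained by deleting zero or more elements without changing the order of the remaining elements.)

Scanning left to right, the best length ending at each element is: 8→1, 20→2, 7→1, 15→2, 6→1, 4→1, 3→1, 9→2, 12→3, 10→3, 5→2, 11→4, 15→5.
So the longest increasing subsequence has length 5, e.g. 8, 9, 10, 11, 15.

5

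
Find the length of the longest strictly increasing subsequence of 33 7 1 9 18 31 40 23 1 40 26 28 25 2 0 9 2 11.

One longest increasing subsequence is 7, 9, 18, 23, 26, 28 (positions 2,4,5,8,11,12), of length 6; no longer one exists.

6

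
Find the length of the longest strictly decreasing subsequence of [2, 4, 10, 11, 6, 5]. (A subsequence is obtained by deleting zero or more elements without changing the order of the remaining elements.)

Scanning left to right, the best length ending at each element is: 2→1, 4→1, 10→1, 11→1, 6→2, 5→3.
So the longest decreasing subsequence has length 3, e.g. 10, 6, 5.

3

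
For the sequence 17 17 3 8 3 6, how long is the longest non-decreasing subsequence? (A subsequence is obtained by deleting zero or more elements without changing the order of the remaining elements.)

Scanning left to right, the best length ending at each element is: 17→1, 17→2, 3→1, 8→2, 3→2, 6→3.
So the longest non-decreasing subsequence has length 3, e.g. 3, 3, 6.

3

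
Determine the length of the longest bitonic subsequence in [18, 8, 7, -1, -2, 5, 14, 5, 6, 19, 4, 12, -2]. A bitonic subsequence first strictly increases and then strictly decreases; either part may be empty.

6

One longest bitonic subsequence is 18, 8, 7, 6, 4, -2 (positions 1,2,3,9,11,13): it rises to 18 then falls. Length 6 is optimal.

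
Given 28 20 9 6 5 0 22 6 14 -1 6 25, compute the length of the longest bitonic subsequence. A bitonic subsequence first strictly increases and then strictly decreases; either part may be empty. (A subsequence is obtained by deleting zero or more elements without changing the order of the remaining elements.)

7

Let inc[i] be the LIS ending at i and dec[i] the longest strictly decreasing subsequence starting at i. inc = [1, 1, 1, 1, 1, 1, 2, 2, 3, 1, 2, 4], dec = [7, 6, 5, 4, 3, 2, 3, 2, 2, 1, 1, 1].
max_i inc[i]+dec[i]−1 = 7, with one witness 28, 20, 9, 6, 5, 0, -1.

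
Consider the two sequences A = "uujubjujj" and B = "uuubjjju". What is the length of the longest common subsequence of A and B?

Backtracking the LCS table gives one alignment: u (A1,B1) → u (A2,B2) → u (A4,B3) → b (A5,B4) → j (A6,B5) → j (A8,B6) → j (A9,B7).
So the longest common subsequence has length 7.

7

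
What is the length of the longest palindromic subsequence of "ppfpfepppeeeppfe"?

One longest palindromic subsequence is eppeeeppe (positions 6,8,9,10,11,12,13,14,16); it reads the same forward and backward, and the interval DP gives dp[1][16] = 9.

9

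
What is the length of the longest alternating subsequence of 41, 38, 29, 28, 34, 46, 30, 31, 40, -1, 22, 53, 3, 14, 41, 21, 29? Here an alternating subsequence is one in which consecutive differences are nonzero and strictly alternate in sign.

A longest alternating subsequence is 41, 29, 34, 30, 31, -1, 22, 3, 41, 21, 29 (positions 1,3,5,7,8,10,11,13,15,16,17); its 10 consecutive differences strictly alternate in sign, and length 11 is optimal.

11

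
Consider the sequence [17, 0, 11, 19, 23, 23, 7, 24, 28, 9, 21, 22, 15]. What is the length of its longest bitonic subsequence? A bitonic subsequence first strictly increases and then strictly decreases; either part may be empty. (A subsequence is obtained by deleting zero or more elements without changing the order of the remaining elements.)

8

Let inc[i] be the LIS ending at i and dec[i] the longest strictly decreasing subsequence starting at i. inc = [1, 1, 2, 3, 4, 4, 2, 5, 6, 3, 4, 5, 4], dec = [3, 1, 2, 2, 3, 3, 1, 3, 3, 1, 2, 2, 1].
max_i inc[i]+dec[i]−1 = 8, with one witness 0, 11, 19, 23, 24, 28, 22, 15.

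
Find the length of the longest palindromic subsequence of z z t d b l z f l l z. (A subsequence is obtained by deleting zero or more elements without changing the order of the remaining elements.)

One longest palindromic subsequence is zlllz (positions 1,6,9,10,11); it reads the same forward and backward, and the interval DP gives dp[1][11] = 5.

5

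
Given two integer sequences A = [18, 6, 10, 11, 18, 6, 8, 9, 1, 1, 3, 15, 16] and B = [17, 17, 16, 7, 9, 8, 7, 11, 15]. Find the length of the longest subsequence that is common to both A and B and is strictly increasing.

For each value that appears in both, track the longest common increasing run ending there.
The best achievable length is 2; one witness is 9, 15 (A-positions 8,12, B-positions 5,9).

2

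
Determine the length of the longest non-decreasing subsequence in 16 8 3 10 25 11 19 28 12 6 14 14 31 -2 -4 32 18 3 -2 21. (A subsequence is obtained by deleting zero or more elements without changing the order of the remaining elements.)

8

One longest non-decreasing subsequence is 8, 10, 11, 12, 14, 14, 31, 32 (positions 2,4,6,9,11,12,13,16), of length 8; no longer one exists.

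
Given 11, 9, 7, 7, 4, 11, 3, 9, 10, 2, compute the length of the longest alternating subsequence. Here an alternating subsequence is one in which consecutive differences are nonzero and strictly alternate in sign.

A longest alternating subsequence is 11, 9, 11, 3, 9, 2 (positions 1,2,6,7,8,10); its 5 consecutive differences strictly alternate in sign, and length 6 is optimal.

6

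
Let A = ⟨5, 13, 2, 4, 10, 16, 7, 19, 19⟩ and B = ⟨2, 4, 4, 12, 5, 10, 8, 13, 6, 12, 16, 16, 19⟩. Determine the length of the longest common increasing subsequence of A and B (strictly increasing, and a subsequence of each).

For each value that appears in both, track the longest common increasing run ending there.
The best achievable length is 5; one witness is 2, 4, 10, 16, 19 (A-positions 3,4,5,6,8, B-positions 1,2,6,11,13).

5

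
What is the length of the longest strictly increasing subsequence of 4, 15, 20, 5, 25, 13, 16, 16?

One longest increasing subsequence is 4, 15, 20, 25 (positions 1,2,3,5), of length 4; no longer one exists.

4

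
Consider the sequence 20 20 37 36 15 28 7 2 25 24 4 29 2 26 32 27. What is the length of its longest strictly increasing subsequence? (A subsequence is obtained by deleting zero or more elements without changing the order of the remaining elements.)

One longest increasing subsequence is 20, 28, 29, 32 (positions 1,6,12,15), of length 4; no longer one exists.

4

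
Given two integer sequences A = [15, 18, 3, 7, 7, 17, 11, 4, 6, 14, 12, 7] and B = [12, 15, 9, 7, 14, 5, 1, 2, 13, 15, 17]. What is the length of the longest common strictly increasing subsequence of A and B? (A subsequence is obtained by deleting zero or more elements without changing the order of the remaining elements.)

For each value that appears in both, track the longest common increasing run ending there.
The best achievable length is 2; one witness is 7, 14 (A-positions 4,10, B-positions 4,5).

2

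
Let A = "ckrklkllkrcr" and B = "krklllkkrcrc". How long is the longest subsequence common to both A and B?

A longest common subsequence is krklllkrcr (length 10); the LCS DP confirms no longer common subsequence exists.

10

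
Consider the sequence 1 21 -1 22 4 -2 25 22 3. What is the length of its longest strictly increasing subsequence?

Let dp[i] be the longest increasing subsequence ending at position i. Then dp = [1, 2, 1, 3, 2, 1, 4, 3, 2].
The maximum is 4; one witness is 1, 21, 22, 25 at positions 1,2,4,7.

4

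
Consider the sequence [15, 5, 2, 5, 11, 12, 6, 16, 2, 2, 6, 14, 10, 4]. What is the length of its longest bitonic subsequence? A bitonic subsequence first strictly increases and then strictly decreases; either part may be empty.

8

Let inc[i] be the LIS ending at i and dec[i] the longest strictly decreasing subsequence starting at i. inc = [1, 1, 1, 2, 3, 4, 3, 5, 1, 1, 3, 5, 4, 2], dec = [4, 2, 1, 2, 3, 3, 2, 4, 1, 1, 2, 3, 2, 1].
max_i inc[i]+dec[i]−1 = 8, with one witness 2, 5, 11, 12, 16, 14, 10, 4.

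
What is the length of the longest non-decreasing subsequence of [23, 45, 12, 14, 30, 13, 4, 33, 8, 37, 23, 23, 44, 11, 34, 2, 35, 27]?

Scanning left to right, the best length ending at each element is: 23→1, 45→2, 12→1, 14→2, 30→3, 13→2, 4→1, 33→4, 8→2, 37→5, 23→3, 23→4, 44→6, 11→3, 34→5, 2→1, 35→6, 27→5.
So the longest non-decreasing subsequence has length 6, e.g. 12, 14, 30, 33, 37, 44.

6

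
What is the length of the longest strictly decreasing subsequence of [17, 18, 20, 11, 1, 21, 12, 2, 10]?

3

One longest decreasing subsequence is 17, 11, 1 (positions 1,4,5), of length 3; no longer one exists.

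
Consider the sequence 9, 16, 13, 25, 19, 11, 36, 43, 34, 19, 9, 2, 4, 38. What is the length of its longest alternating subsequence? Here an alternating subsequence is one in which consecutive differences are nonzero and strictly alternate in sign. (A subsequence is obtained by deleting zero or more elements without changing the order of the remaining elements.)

Track the best alternating length ending on an up-step vs a down-step at each position: up/down = 1/1, 2/1, 2/3, 4/1, 4/5, 2/5, 6/1, 6/1, 6/7, 6/7, 1/7, 1/7, 8/7, 8/7.
The maximum over both is 8; one such subsequence is 9, 16, 13, 25, 19, 36, 2, 4.

8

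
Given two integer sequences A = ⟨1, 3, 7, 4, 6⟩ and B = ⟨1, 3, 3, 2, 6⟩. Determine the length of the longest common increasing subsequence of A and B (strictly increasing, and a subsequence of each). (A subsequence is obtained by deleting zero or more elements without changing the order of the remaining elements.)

3

For each value that appears in both, track the longest common increasing run ending there.
The best achievable length is 3; one witness is 1, 3, 6 (A-positions 1,2,5, B-positions 1,2,5).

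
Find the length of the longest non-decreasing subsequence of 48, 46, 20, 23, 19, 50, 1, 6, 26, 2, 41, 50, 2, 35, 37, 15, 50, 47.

6

Let dp[i] be the longest non-decreasing subsequence ending at position i. Then dp = [1, 1, 1, 2, 1, 3, 1, 2, 3, 2, 4, 5, 3, 4, 5, 4, 6, 6].
The maximum is 6; one witness is 20, 23, 26, 41, 50, 50 at positions 3,4,9,11,12,17.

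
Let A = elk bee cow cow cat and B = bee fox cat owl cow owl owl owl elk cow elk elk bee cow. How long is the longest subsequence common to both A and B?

3

A longest common subsequence is elk, bee, cow (length 3); the LCS DP confirms no longer common subsequence exists.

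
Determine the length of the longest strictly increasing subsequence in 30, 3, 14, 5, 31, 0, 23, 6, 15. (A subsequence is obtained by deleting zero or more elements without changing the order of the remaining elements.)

4

One longest increasing subsequence is 3, 5, 6, 15 (positions 2,4,8,9), of length 4; no longer one exists.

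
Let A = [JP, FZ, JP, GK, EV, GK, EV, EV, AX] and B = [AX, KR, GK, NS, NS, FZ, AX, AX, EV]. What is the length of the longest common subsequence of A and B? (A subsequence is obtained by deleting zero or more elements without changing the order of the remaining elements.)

2

A longest common subsequence is FZ, EV (length 2); the LCS DP confirms no longer common subsequence exists.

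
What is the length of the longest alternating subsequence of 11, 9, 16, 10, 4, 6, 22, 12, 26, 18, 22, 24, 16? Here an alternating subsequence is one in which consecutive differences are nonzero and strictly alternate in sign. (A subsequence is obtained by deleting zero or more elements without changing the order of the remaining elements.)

10

Track the best alternating length ending on an up-step vs a down-step at each position: up/down = 1/1, 1/2, 3/1, 3/4, 1/4, 5/4, 5/1, 5/6, 7/1, 7/8, 9/8, 9/8, 7/10.
The maximum over both is 10; one such subsequence is 11, 9, 16, 10, 22, 12, 26, 18, 22, 16.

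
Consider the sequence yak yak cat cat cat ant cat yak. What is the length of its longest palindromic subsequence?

6

One longest palindromic subsequence is yak cat cat cat cat yak (positions 1,3,4,5,7,8); it reads the same forward and backward, and the interval DP gives dp[1][8] = 6.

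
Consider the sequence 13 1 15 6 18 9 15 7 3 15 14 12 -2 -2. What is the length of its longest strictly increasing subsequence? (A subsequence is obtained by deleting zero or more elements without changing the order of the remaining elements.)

One longest increasing subsequence is 1, 6, 9, 15 (positions 2,4,6,7), of length 4; no longer one exists.

4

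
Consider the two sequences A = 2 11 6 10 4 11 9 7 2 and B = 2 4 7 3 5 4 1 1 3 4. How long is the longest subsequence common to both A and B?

A longest common subsequence is 2, 4, 7 (length 3); the LCS DP confirms no longer common subsequence exists.

3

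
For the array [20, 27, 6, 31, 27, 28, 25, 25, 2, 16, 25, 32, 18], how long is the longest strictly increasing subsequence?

One longest increasing subsequence is 20, 27, 31, 32 (positions 1,2,4,12), of length 4; no longer one exists.

4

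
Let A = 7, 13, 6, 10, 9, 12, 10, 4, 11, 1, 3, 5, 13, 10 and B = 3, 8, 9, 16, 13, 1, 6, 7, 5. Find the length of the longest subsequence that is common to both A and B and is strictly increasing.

For each value that appears in both, track the longest common increasing run ending there.
The best achievable length is 2; one witness is 3, 13 (A-positions 11,13, B-positions 1,5).

2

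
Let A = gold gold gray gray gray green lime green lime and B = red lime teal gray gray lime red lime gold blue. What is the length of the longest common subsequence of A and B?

4

Backtracking the LCS table gives one alignment: gray (A4,B4) → gray (A5,B5) → lime (A7,B6) → lime (A9,B8).
So the longest common subsequence has length 4.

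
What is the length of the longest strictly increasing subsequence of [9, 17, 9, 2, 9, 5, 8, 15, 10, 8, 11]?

Let dp[i] be the longest increasing subsequence ending at position i. Then dp = [1, 2, 1, 1, 2, 2, 3, 4, 4, 3, 5].
The maximum is 5; one witness is 2, 5, 8, 10, 11 at positions 4,6,7,9,11.

5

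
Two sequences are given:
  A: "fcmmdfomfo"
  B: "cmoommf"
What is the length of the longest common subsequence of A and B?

5

A longest common subsequence is cmmmf (length 5); the LCS DP confirms no longer common subsequence exists.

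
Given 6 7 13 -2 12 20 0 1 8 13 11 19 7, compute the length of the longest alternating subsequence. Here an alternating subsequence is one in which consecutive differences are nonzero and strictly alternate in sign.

9

A longest alternating subsequence is 6, 7, -2, 12, 0, 13, 11, 19, 7 (positions 1,2,4,5,7,10,11,12,13); its 8 consecutive differences strictly alternate in sign, and length 9 is optimal.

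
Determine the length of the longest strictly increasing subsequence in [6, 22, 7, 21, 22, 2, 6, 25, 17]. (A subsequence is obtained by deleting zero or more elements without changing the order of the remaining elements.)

5

Scanning left to right, the best length ending at each element is: 6→1, 22→2, 7→2, 21→3, 22→4, 2→1, 6→2, 25→5, 17→3.
So the longest increasing subsequence has length 5, e.g. 6, 7, 21, 22, 25.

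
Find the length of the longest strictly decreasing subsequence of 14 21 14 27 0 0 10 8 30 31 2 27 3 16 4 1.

Let dp[i] be the longest decreasing subsequence ending at position i. Then dp = [1, 1, 2, 1, 3, 3, 3, 4, 1, 1, 5, 2, 5, 3, 5, 6].
The maximum is 6; one witness is 21, 14, 10, 8, 2, 1 at positions 2,3,7,8,11,16.

6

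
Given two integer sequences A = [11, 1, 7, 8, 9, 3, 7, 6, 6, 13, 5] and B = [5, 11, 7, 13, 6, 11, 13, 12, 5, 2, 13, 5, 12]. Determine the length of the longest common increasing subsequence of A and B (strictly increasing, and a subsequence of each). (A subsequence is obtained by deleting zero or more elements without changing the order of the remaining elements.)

2

For each value that appears in both, track the longest common increasing run ending there.
The best achievable length is 2; one witness is 11, 13 (A-positions 1,10, B-positions 2,4).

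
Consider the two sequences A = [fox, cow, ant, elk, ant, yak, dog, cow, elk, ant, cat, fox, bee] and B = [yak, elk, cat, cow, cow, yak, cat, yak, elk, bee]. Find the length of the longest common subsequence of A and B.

4

Backtracking the LCS table gives one alignment: cow (A2,B5) → yak (A6,B8) → elk (A9,B9) → bee (A13,B10).
So the longest common subsequence has length 4.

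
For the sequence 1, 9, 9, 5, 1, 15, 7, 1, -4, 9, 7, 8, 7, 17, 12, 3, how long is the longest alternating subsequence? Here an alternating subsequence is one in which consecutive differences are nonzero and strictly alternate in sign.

A longest alternating subsequence is 1, 9, 5, 15, 7, 9, 7, 8, 7, 17, 12 (positions 1,2,4,6,7,10,11,12,13,14,15); its 10 consecutive differences strictly alternate in sign, and length 11 is optimal.

11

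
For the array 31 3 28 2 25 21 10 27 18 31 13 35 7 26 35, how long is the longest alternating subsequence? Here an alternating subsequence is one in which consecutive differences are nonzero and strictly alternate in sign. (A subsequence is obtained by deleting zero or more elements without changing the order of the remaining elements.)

Track the best alternating length ending on an up-step vs a down-step at each position: up/down = 1/1, 1/2, 3/2, 1/4, 5/4, 5/6, 5/6, 7/4, 7/8, 9/1, 7/10, 11/1, 5/12, 13/12, 13/1.
The maximum over both is 13; one such subsequence is 31, 3, 28, 2, 25, 21, 27, 18, 31, 13, 35, 7, 26.

13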